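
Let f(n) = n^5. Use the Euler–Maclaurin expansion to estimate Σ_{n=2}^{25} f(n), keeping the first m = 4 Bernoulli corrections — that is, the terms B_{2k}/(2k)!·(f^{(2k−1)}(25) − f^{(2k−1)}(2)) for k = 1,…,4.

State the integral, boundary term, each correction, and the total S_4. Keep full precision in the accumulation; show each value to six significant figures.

Integral: ∫_2^25 x^5 dx = 4.06901e+07.
½[f(2) + f(25)] = ½[32.0000 + 9.76562e+06] = 4.88283e+06.
Running total after boundary: 4.55729e+07.
Correction k=1: B_{2}/2! · (f^{(1)}(25) − f^{(1)}(2)) = 1/12 · (1.95312e+06 − 80.0000) = 162754.
After k=1: 4.57357e+07.
Correction k=2: B_{4}/4! · (f^{(3)}(25) − f^{(3)}(2)) = −1/720 · (37500.0 − 240.000) = -51.7500.
After k=2: 4.57356e+07.
Correction k=3: B_{6}/6! · (f^{(5)}(25) − f^{(5)}(2)) = 1/30240 · (120.000 − 120.000) = 0.00000.
After k=3: 4.57356e+07.
Correction k=4: B_{8}/8! · (f^{(7)}(25) − f^{(7)}(2)) = −1/1209600 · (0.00000 − 0.00000) = 0.00000.

S_4 ≈ 4.57356e+07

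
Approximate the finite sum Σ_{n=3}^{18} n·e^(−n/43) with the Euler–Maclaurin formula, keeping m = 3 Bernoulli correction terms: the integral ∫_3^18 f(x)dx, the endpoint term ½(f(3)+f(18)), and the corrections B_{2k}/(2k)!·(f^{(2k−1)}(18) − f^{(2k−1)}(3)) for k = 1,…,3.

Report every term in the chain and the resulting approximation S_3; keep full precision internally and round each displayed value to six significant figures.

The integral term ∫_3^18 x·e^(−x/43) dx = 118.864.
Boundary: ½(f(3) + f(18)) = ½(2.79783 + 11.8434) = 7.32059.
Integral + boundary = 126.184.
Correction k=1: B_{2}/2! · (f^{(1)}(18) − f^{(1)}(3)) = 1/12 · (0.382537 − 0.867545) = -0.0404173.
Running total after k=1: 126.144.
Correction k=2: B_{4}/4! · (f^{(3)}(18) − f^{(3)}(3)) = −1/720 · (0.000918586 − 0.00147797) = 7.76922e-07.
Running total after k=2: 126.144.
Correction k=3: B_{6}/6! · (f^{(5)}(18) − f^{(5)}(3)) = 1/30240 · (8.81711e-07 − 1.34491e-06) = -1.53175e-11.

S_3 ≈ 126.144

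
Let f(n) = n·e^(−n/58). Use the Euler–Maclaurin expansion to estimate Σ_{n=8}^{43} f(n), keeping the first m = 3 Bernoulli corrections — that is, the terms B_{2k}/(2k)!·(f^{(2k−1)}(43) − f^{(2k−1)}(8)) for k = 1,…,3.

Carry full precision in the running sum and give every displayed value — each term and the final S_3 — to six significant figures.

∫_8^43 x·e^(−x/58) dx evaluates to 543.715.
½[f(8) + f(43)] = ½[6.96927 + 20.4876] = 13.7284.
Running total after boundary: 557.443.
Correction k=1: B_{2}/2! · (f^{(1)}(43) − f^{(1)}(8)) = 1/12 · (0.123221 − 0.750999) = -0.0523148.
After k=1: 557.391.
Correction k=2: B_{4}/4! · (f^{(3)}(43) − f^{(3)}(8)) = −1/720 · (0.000319897 − 0.000741176) = 5.85110e-07.
After k=2: 557.391.
Correction k=3: B_{6}/6! · (f^{(5)}(43) − f^{(5)}(8)) = 1/30240 · (1.79300e-07 − 3.74288e-07) = -6.44803e-12.

S_3 ≈ 557.391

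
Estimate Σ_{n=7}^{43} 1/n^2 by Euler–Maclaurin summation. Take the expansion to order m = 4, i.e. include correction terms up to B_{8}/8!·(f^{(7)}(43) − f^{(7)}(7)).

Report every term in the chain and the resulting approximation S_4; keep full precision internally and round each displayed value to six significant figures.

S_4 ≈ 0.130558

The integral term ∫_7^43 1/x^2 dx = 0.119601.
Endpoint term: (f(7) + f(43))/2 = (0.0204082 + 0.000540833)/2 = 0.0104745.
Integral + boundary = 0.130076.
k=1: B_{2}/(2)! × [f^{(1)}(43) − f^{(1)}(7)] = 1/12 × (-2.51550e-05 − (-0.00583090)) = 0.000483812.
Partial sum through k=1: 0.130560.
k=2: B_{4}/(4)! × [f^{(3)}(43) − f^{(3)}(7)] = −1/720 × (-1.63256e-07 − (-0.00142798)) = -1.98307e-06.
Partial sum through k=2: 0.130558.
k=3: B_{6}/(6)! × [f^{(5)}(43) − f^{(5)}(7)] = 1/30240 × (-2.64883e-09 − (-0.000874271)) = 2.89110e-08.
Partial sum through k=3: 0.130558.
k=4: B_{8}/(8)! × [f^{(7)}(43) − f^{(7)}(7)] = −1/1209600 × (-8.02240e-11 − (-0.000999167)) = -8.26031e-10.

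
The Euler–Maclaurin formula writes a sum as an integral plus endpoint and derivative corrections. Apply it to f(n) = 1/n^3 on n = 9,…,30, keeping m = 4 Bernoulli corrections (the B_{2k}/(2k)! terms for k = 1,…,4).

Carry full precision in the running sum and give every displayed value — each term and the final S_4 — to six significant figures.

S_4 ≈ 0.00635931

The integral term ∫_9^30 1/x^3 dx = 0.00561728.
½[f(9) + f(30)] = ½[0.00137174 + 3.70370e-05] = 0.000704390.
So far: 0.00632167.
k=1: B_{2}/(2)! × [f^{(1)}(30) − f^{(1)}(9)] = 1/12 × (-3.70370e-06 − (-0.000457247)) = 3.77953e-05.
Running total after k=1: 0.00635947.
k=2: B_{4}/(4)! × [f^{(3)}(30) − f^{(3)}(9)] = −1/720 × (-8.23045e-08 − (-0.000112901)) = -1.56692e-07.
Running total after k=2: 0.00635931.
k=3: B_{6}/(6)! × [f^{(5)}(30) − f^{(5)}(9)] = 1/30240 × (-3.84088e-09 − (-5.85410e-05)) = 1.93575e-09.
Running total after k=3: 0.00635931.
k=4: B_{8}/(8)! × [f^{(7)}(30) − f^{(7)}(9)] = −1/1209600 × (-3.07270e-10 − (-5.20365e-05)) = -4.30193e-11.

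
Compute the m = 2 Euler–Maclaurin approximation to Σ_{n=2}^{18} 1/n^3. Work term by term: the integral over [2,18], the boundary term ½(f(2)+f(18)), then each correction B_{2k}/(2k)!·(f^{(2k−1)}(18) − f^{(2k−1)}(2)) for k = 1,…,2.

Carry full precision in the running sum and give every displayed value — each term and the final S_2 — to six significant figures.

S_2 ≈ 0.200363

Integral: ∫_2^18 1/x^3 dx = 0.123457.
½[f(2) + f(18)] = ½[0.125000 + 0.000171468] = 0.0625857.
Integral + boundary = 0.186043.
k=1: B_{2}/(2)! × [f^{(1)}(18) − f^{(1)}(2)] = 1/12 × (-2.85780e-05 − (-0.187500)) = 0.0156226.
After k=1: 0.201665.
k=2: B_{4}/(4)! × [f^{(3)}(18) − f^{(3)}(2)] = −1/720 × (-1.76407e-06 − (-0.937500)) = -0.00130208.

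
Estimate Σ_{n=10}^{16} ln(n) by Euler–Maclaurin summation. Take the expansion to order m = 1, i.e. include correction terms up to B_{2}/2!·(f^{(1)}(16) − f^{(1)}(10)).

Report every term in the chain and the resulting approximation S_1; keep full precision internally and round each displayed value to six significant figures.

∫_10^16 ln(x) dx evaluates to 15.3356.
Boundary: ½(f(10) + f(16)) = ½(2.30259 + 2.77259) = 2.53759.
So far: 17.8732.
Order-1 term: 1/12 · (0.0625000 − 0.100000) = -0.00312500.

S_1 ≈ 17.8700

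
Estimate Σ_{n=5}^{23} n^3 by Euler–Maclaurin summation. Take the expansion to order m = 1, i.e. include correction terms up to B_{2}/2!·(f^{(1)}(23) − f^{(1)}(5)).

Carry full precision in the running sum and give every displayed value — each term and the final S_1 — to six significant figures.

Integral: ∫_5^23 x^3 dx = 69804.0.
½[f(5) + f(23)] = ½[125.000 + 12167.0] = 6146.00.
So far: 75950.0.
Correction k=1: B_{2}/2! · (f^{(1)}(23) − f^{(1)}(5)) = 1/12 · (1587.00 − 75.0000) = 126.000.

S_1 ≈ 76076.0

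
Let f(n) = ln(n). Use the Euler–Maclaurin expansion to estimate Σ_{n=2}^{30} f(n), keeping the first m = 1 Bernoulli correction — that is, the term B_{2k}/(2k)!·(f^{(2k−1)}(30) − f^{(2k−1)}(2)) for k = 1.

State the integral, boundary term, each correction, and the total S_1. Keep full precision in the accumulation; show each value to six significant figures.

S_1 ≈ 74.6579

The integral term ∫_2^30 ln(x) dx = 72.6496.
Endpoint term: (f(2) + f(30))/2 = (0.693147 + 3.40120)/2 = 2.04717.
So far: 74.6968.
Correction k=1: B_{2}/2! · (f^{(1)}(30) − f^{(1)}(2)) = 1/12 · (0.0333333 − 0.500000) = -0.0388889.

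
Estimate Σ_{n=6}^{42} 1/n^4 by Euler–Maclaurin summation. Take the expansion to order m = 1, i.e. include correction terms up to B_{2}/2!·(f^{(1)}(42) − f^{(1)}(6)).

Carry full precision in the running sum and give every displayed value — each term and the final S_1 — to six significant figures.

S_1 ≈ 0.00196754

∫_6^42 1/x^4 dx evaluates to 0.00153871.
Endpoint term: (f(6) + f(42))/2 = (0.000771605 + 3.21368e-07)/2 = 0.000385963.
Running total after boundary: 0.00192467.
Order-1 term: 1/12 · (-3.06065e-08 − (-0.000514403)) = 4.28644e-05.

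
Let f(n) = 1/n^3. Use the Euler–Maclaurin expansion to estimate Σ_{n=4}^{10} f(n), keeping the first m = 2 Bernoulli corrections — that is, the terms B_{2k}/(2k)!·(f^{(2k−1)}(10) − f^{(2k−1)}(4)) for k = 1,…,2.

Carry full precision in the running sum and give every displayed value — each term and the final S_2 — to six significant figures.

∫_4^10 1/x^3 dx evaluates to 0.0262500.
Endpoint term: (f(4) + f(10))/2 = (0.0156250 + 0.00100000)/2 = 0.00831250.
So far: 0.0345625.
k=1: B_{2}/(2)! × [f^{(1)}(10) − f^{(1)}(4)] = 1/12 × (-0.000300000 − (-0.0117188)) = 0.000951563.
Partial sum through k=1: 0.0355141.
k=2: B_{4}/(4)! × [f^{(3)}(10) − f^{(3)}(4)] = −1/720 × (-6.00000e-05 − (-0.0146484)) = -2.02617e-05.

S_2 ≈ 0.0354938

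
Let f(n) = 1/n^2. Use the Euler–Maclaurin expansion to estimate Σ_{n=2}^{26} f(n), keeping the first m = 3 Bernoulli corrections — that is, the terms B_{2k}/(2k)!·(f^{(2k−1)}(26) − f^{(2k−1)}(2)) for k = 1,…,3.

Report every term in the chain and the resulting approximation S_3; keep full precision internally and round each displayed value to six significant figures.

S_3 ≈ 0.607246

∫_2^26 1/x^2 dx evaluates to 0.461538.
Endpoint term: (f(2) + f(26))/2 = (0.250000 + 0.00147929)/2 = 0.125740.
So far: 0.587278.
Correction k=1: B_{2}/2! · (f^{(1)}(26) − f^{(1)}(2)) = 1/12 · (-0.000113792 − (-0.250000)) = 0.0208239.
After k=1: 0.608102.
Correction k=2: B_{4}/4! · (f^{(3)}(26) − f^{(3)}(2)) = −1/720 · (-2.01997e-06 − (-0.750000)) = -0.00104166.
After k=2: 0.607060.
Correction k=3: B_{6}/6! · (f^{(5)}(26) − f^{(5)}(2)) = 1/30240 · (-8.96436e-08 − (-5.62500)) = 0.000186012.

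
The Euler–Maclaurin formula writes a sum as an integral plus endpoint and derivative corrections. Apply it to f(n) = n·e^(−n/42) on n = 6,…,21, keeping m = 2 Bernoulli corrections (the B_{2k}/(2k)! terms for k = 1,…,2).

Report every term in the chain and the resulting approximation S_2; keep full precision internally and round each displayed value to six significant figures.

The integral term ∫_6^21 x·e^(−x/42) dx = 142.746.
Boundary: ½(f(6) + f(21)) = ½(5.20127 + 12.7371) = 8.96921.
So far: 151.715.
k=1: B_{2}/(2)! × [f^{(1)}(21) − f^{(1)}(6)] = 1/12 × (0.303265 − 0.743038) = -0.0366477.
Running total after k=1: 151.678.
k=2: B_{4}/(4)! × [f^{(3)}(21) − f^{(3)}(6)] = −1/720 × (0.000859596 − 0.00140408) = 7.56226e-07.

S_2 ≈ 151.678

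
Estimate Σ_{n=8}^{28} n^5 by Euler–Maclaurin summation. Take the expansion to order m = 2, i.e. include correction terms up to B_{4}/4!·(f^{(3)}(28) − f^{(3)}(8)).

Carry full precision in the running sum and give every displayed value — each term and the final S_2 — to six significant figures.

S_2 ≈ 8.91473e+07

The integral term ∫_8^28 x^5 dx = 8.02714e+07.
Endpoint term: (f(8) + f(28))/2 = (32768.0 + 1.72104e+07)/2 = 8.62157e+06.
Integral + boundary = 8.88929e+07.
k=1: B_{2}/(2)! × [f^{(1)}(28) − f^{(1)}(8)] = 1/12 × (3.07328e+06 − 20480.0) = 254400.
Partial sum through k=1: 8.91473e+07.
k=2: B_{4}/(4)! × [f^{(3)}(28) − f^{(3)}(8)] = −1/720 × (47040.0 − 3840.00) = -60.0000.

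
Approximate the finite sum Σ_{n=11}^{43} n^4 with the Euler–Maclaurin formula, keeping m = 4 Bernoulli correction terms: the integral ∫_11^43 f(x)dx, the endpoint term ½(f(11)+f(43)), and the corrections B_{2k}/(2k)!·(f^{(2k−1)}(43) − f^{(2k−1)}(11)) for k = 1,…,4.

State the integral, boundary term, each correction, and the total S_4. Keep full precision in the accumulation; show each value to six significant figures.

S_4 ≈ 3.11123e+07

The integral term ∫_11^43 x^4 dx = 2.93695e+07.
Endpoint term: (f(11) + f(43))/2 = (14641.0 + 3.41880e+06)/2 = 1.71672e+06.
Integral + boundary = 3.10862e+07.
Order-1 term: 1/12 · (318028 − 5324.00) = 26058.7.
Partial sum through k=1: 3.11123e+07.
Order-2 term: −1/720 · (1032.00 − 264.000) = -1.06667.
Partial sum through k=2: 3.11123e+07.
Order-3 term: 1/30240 · (0.00000 − 0.00000) = 0.00000.
Partial sum through k=3: 3.11123e+07.
Order-4 term: −1/1209600 · (0.00000 − 0.00000) = 0.00000.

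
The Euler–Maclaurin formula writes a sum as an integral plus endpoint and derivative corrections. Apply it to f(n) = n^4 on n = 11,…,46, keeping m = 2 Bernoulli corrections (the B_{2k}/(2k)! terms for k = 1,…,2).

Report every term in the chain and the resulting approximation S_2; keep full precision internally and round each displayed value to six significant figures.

∫_11^46 x^4 dx evaluates to 4.11604e+07.
Boundary: ½(f(11) + f(46)) = ½(14641.0 + 4.47746e+06) = 2.24605e+06.
Integral + boundary = 4.34064e+07.
Correction k=1: B_{2}/2! · (f^{(1)}(46) − f^{(1)}(11)) = 1/12 · (389344 − 5324.00) = 32001.7.
Running total after k=1: 4.34384e+07.
Correction k=2: B_{4}/4! · (f^{(3)}(46) − f^{(3)}(11)) = −1/720 · (1104.00 − 264.000) = -1.16667.

S_2 ≈ 4.34384e+07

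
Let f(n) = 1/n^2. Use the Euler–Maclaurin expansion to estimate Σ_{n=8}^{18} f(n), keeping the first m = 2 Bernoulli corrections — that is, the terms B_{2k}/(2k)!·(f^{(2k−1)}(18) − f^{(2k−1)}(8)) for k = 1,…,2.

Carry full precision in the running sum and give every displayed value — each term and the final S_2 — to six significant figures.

The integral term ∫_8^18 1/x^2 dx = 0.0694444.
Endpoint term: (f(8) + f(18))/2 = (0.0156250 + 0.00308642)/2 = 0.00935571.
Integral + boundary = 0.0788002.
Order-1 term: 1/12 · (-0.000342936 − (-0.00390625)) = 0.000296943.
Running total after k=1: 0.0790971.
Order-2 term: −1/720 · (-1.27013e-05 − (-0.000732422)) = -9.99612e-07.

S_2 ≈ 0.0790961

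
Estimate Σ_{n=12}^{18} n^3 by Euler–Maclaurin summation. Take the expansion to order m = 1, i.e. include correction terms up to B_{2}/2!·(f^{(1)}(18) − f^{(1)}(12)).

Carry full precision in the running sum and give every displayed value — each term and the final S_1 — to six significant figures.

Integral: ∫_12^18 x^3 dx = 21060.0.
Boundary: ½(f(12) + f(18)) = ½(1728.00 + 5832.00) = 3780.00.
Integral + boundary = 24840.0.
Correction k=1: B_{2}/2! · (f^{(1)}(18) − f^{(1)}(12)) = 1/12 · (972.000 − 432.000) = 45.0000.

S_1 ≈ 24885.0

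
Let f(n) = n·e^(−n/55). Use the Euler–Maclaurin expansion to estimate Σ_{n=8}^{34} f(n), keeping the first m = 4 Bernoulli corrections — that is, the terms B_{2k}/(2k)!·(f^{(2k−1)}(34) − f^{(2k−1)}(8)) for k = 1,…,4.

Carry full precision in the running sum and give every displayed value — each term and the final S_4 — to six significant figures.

S_4 ≈ 370.486

Integral: ∫_8^34 x·e^(−x/55) dx = 357.910.
½[f(8) + f(34)] = ½[6.91703 + 18.3234] = 12.6202.
Running total after boundary: 370.530.
Order-1 term: 1/12 · (0.205771 − 0.738865) = -0.0444245.
Running total after k=1: 370.486.
Order-2 term: −1/720 · (0.000424336 − 0.000815909) = 5.43850e-07.
Running total after k=2: 370.486.
Order-3 term: 1/30240 · (2.58066e-07 − 4.58699e-07) = -6.63469e-12.
Running total after k=3: 370.486.
Order-4 term: −1/1209600 · (1.24250e-10 − 2.14108e-10) = 7.42874e-17.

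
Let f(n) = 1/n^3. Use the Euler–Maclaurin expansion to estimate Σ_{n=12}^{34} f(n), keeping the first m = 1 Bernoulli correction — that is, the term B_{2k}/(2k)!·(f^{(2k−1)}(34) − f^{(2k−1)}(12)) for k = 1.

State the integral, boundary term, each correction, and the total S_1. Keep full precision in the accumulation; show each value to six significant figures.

The integral term ∫_12^34 1/x^3 dx = 0.00303970.
Endpoint term: (f(12) + f(34))/2 = (0.000578704 + 2.54427e-05)/2 = 0.000302073.
Running total after boundary: 0.00334177.
Order-1 term: 1/12 · (-2.24494e-06 − (-0.000144676)) = 1.18692e-05.

S_1 ≈ 0.00335364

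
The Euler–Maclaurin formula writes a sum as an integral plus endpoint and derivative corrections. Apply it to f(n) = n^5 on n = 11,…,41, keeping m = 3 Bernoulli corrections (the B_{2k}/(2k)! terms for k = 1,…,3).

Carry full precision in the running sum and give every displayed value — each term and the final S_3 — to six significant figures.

The integral term ∫_11^41 x^5 dx = 7.91389e+08.
Endpoint term: (f(11) + f(41))/2 = (161051 + 1.15856e+08)/2 = 5.80086e+07.
So far: 8.49397e+08.
Order-1 term: 1/12 · (1.41288e+07 − 73205.0) = 1.17130e+06.
After k=1: 8.50569e+08.
Order-2 term: −1/720 · (100860 − 7260.00) = -130.000.
After k=2: 8.50569e+08.
Order-3 term: 1/30240 · (120.000 − 120.000) = 0.00000.

S_3 ≈ 8.50569e+08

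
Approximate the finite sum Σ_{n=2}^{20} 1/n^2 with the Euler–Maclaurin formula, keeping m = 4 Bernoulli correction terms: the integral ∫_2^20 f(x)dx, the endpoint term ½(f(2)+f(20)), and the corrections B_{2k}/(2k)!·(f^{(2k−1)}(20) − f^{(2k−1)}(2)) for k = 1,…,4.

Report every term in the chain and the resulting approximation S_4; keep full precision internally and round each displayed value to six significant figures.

∫_2^20 1/x^2 dx evaluates to 0.450000.
½[f(2) + f(20)] = ½[0.250000 + 0.00250000] = 0.126250.
Integral + boundary = 0.576250.
Correction k=1: B_{2}/2! · (f^{(1)}(20) − f^{(1)}(2)) = 1/12 · (-0.000250000 − (-0.250000)) = 0.0208125.
After k=1: 0.597063.
Correction k=2: B_{4}/4! · (f^{(3)}(20) − f^{(3)}(2)) = −1/720 · (-7.50000e-06 − (-0.750000)) = -0.00104166.
After k=2: 0.596021.
Correction k=3: B_{6}/6! · (f^{(5)}(20) − f^{(5)}(2)) = 1/30240 · (-5.62500e-07 − (-5.62500)) = 0.000186012.
After k=3: 0.596207.
Correction k=4: B_{8}/8! · (f^{(7)}(20) − f^{(7)}(2)) = −1/1209600 · (-7.87500e-08 − (-78.7500)) = -6.51042e-05.

S_4 ≈ 0.596142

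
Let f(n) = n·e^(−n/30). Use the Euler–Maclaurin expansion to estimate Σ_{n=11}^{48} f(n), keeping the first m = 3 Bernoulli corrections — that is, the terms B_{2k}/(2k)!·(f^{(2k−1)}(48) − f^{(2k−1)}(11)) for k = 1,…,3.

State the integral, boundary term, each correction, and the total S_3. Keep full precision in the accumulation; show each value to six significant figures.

The integral term ∫_11^48 x·e^(−x/30) dx = 380.002.
½[f(11) + f(48)] = ½[7.62345 + 9.69103] = 8.65724.
So far: 388.659.
Order-1 term: 1/12 · (-0.121138 − 0.438926) = -0.0466720.
After k=1: 388.613.
Order-2 term: −1/720 · (0.000314061 − 0.00202779) = 2.38017e-06.
After k=2: 388.613.
Order-3 term: 1/30240 · (8.47467e-07 − 3.96431e-06) = -1.03070e-10.

S_3 ≈ 388.613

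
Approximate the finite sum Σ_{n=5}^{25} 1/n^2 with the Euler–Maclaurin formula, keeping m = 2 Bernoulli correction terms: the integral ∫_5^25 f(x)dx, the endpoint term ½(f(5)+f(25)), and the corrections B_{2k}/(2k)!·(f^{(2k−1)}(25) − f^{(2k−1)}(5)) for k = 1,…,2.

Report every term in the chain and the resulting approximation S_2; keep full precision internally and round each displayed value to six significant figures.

S_2 ≈ 0.182112

∫_5^25 1/x^2 dx evaluates to 0.160000.
Endpoint term: (f(5) + f(25))/2 = (0.0400000 + 0.00160000)/2 = 0.0208000.
So far: 0.180800.
Order-1 term: 1/12 · (-0.000128000 − (-0.0160000)) = 0.00132267.
After k=1: 0.182123.
Order-2 term: −1/720 · (-2.45760e-06 − (-0.00768000)) = -1.06633e-05.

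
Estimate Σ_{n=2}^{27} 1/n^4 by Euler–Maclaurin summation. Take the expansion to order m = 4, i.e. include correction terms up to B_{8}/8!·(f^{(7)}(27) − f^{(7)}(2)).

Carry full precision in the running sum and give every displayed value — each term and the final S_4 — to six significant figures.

S_4 ≈ 0.0822051

∫_2^27 1/x^4 dx evaluates to 0.0416497.
½[f(2) + f(27)] = ½[0.0625000 + 1.88168e-06] = 0.0312509.
Integral + boundary = 0.0729007.
Correction k=1: B_{2}/2! · (f^{(1)}(27) − f^{(1)}(2)) = 1/12 · (-2.78767e-07 − (-0.125000)) = 0.0104166.
Partial sum through k=1: 0.0833173.
Correction k=2: B_{4}/4! · (f^{(3)}(27) − f^{(3)}(2)) = −1/720 · (-1.14719e-08 − (-0.937500)) = -0.00130208.
Partial sum through k=2: 0.0820152.
Correction k=3: B_{6}/6! · (f^{(5)}(27) − f^{(5)}(2)) = 1/30240 · (-8.81242e-10 − (-13.1250)) = 0.000434028.
Partial sum through k=3: 0.0824493.
Correction k=4: B_{8}/8! · (f^{(7)}(27) − f^{(7)}(2)) = −1/1209600 · (-1.08795e-10 − (-295.312)) = -0.000244141.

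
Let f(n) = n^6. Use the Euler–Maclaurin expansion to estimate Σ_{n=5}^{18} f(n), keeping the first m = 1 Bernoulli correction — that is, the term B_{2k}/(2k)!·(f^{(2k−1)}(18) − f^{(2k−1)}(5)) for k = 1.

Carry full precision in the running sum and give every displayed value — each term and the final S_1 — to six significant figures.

The integral term ∫_5^18 x^6 dx = 8.74488e+07.
Boundary: ½(f(5) + f(18)) = ½(15625.0 + 3.40122e+07) = 1.70139e+07.
So far: 1.04463e+08.
Correction k=1: B_{2}/2! · (f^{(1)}(18) − f^{(1)}(5)) = 1/12 · (1.13374e+07 − 18750.0) = 943222.

S_1 ≈ 1.05406e+08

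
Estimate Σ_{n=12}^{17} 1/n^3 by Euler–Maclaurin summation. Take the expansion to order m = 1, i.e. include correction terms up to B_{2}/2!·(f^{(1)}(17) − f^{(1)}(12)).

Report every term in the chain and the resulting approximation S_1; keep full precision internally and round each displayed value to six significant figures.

S_1 ≈ 0.00214230

∫_12^17 1/x^3 dx evaluates to 0.00174212.
Endpoint term: (f(12) + f(17))/2 = (0.000578704 + 0.000203542)/2 = 0.000391123.
Integral + boundary = 0.00213324.
k=1: B_{2}/(2)! × [f^{(1)}(17) − f^{(1)}(12)] = 1/12 × (-3.59191e-05 − (-0.000144676)) = 9.06307e-06.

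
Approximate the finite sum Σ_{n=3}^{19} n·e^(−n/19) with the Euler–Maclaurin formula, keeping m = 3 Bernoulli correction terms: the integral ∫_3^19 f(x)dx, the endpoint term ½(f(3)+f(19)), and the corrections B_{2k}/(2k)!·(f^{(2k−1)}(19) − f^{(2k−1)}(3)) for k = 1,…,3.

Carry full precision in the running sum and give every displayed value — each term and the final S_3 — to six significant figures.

S_3 ≈ 96.0537

Integral: ∫_3^19 x·e^(−x/19) dx = 91.3378.
Boundary: ½(f(3) + f(19)) = ½(2.56182 + 6.98971) = 4.77576.
Running total after boundary: 96.1136.
Order-1 term: 1/12 · (0.00000 − 0.719107) = -0.0599256.
Running total after k=1: 96.0537.
Order-2 term: −1/720 · (0.00203811 − 0.00672295) = 6.50672e-06.
Running total after k=2: 96.0537.
Order-3 term: 1/30240 · (1.12915e-05 − 3.17283e-05) = -6.75821e-10.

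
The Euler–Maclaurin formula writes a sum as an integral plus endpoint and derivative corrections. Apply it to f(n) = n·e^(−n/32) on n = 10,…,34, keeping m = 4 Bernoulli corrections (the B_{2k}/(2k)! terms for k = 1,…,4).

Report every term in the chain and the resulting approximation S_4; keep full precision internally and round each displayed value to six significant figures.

Integral: ∫_10^34 x·e^(−x/32) dx = 253.404.
Boundary: ½(f(10) + f(34)) = ½(7.31616 + 11.7501) = 9.53312.
So far: 262.937.
k=1: B_{2}/(2)! × [f^{(1)}(34) − f^{(1)}(10)] = 1/12 × (-0.0215994 − 0.502986) = -0.0437154.
After k=1: 262.893.
k=2: B_{4}/(4)! × [f^{(3)}(34) − f^{(3)}(10)] = −1/720 × (0.000653889 − 0.00192013) = 1.75867e-06.
After k=2: 262.893.
k=3: B_{6}/(6)! × [f^{(5)}(34) − f^{(5)}(10)] = 1/30240 × (1.29773e-06 − 3.27058e-06) = -6.52398e-11.
After k=3: 262.893.
k=4: B_{8}/(8)! × [f^{(7)}(34) − f^{(7)}(10)] = −1/1209600 × (1.91102e-09 − 4.55666e-09) = 2.18720e-15.

S_4 ≈ 262.893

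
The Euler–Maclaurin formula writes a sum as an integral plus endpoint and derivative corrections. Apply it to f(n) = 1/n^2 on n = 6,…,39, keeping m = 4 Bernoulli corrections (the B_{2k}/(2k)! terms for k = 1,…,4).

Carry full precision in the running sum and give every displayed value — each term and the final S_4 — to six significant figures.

S_4 ≈ 0.156008

The integral term ∫_6^39 1/x^2 dx = 0.141026.
Boundary: ½(f(6) + f(39)) = ½(0.0277778 + 0.000657462) = 0.0142176.
Running total after boundary: 0.155243.
Correction k=1: B_{2}/2! · (f^{(1)}(39) − f^{(1)}(6)) = 1/12 · (-3.37160e-05 − (-0.00925926)) = 0.000768795.
Partial sum through k=1: 0.156012.
Correction k=2: B_{4}/4! · (f^{(3)}(39) − f^{(3)}(6)) = −1/720 · (-2.66004e-07 − (-0.00308642)) = -4.28632e-06.
Partial sum through k=2: 0.156008.
Correction k=3: B_{6}/6! · (f^{(5)}(39) − f^{(5)}(6)) = 1/30240 · (-5.24663e-09 − (-0.00257202)) = 8.50533e-08.
Partial sum through k=3: 0.156008.
Correction k=4: B_{8}/8! · (f^{(7)}(39) − f^{(7)}(6)) = −1/1209600 · (-1.93170e-10 − (-0.00400091)) = -3.30763e-09.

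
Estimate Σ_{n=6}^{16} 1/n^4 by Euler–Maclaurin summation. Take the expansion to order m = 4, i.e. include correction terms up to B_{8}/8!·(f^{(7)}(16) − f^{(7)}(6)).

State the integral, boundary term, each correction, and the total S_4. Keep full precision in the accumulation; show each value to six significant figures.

S_4 ≈ 0.00189724

Integral: ∫_6^16 1/x^4 dx = 0.00146183.
Endpoint term: (f(6) + f(16))/2 = (0.000771605 + 1.52588e-05)/2 = 0.000393432.
Running total after boundary: 0.00185526.
Correction k=1: B_{2}/2! · (f^{(1)}(16) − f^{(1)}(6)) = 1/12 · (-3.81470e-06 − (-0.000514403)) = 4.25490e-05.
Running total after k=1: 0.00189781.
Correction k=2: B_{4}/4! · (f^{(3)}(16) − f^{(3)}(6)) = −1/720 · (-4.47035e-07 − (-0.000428669)) = -5.94753e-07.
Running total after k=2: 0.00189722.
Correction k=3: B_{6}/6! · (f^{(5)}(16) − f^{(5)}(6)) = 1/30240 · (-9.77889e-08 − (-0.000666819)) = 2.20477e-08.
Running total after k=3: 0.00189724.
Correction k=4: B_{8}/8! · (f^{(7)}(16) − f^{(7)}(6)) = −1/1209600 · (-3.43789e-08 − (-0.00166705)) = -1.37815e-09.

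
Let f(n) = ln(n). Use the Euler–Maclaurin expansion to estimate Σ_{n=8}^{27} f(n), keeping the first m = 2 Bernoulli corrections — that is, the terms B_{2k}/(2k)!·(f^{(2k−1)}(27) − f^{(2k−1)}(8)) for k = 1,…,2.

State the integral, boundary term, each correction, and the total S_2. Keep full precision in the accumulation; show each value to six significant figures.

∫_8^27 ln(x) dx evaluates to 53.3521.
½[f(8) + f(27)] = ½[2.07944 + 3.29584] = 2.68764.
Integral + boundary = 56.0397.
Order-1 term: 1/12 · (0.0370370 − 0.125000) = -0.00733025.
Partial sum through k=1: 56.0324.
Order-2 term: −1/720 · (0.000101611 − 0.00390625) = 5.28422e-06.

S_2 ≈ 56.0324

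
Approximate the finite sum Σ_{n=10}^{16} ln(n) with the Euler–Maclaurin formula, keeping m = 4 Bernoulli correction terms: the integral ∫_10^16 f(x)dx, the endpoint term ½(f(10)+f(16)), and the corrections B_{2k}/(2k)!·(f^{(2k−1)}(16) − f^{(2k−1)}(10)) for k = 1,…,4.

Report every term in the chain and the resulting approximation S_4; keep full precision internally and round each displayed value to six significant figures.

Integral: ∫_10^16 ln(x) dx = 15.3356.
Boundary: ½(f(10) + f(16)) = ½(2.30259 + 2.77259) = 2.53759.
Running total after boundary: 17.8732.
Correction k=1: B_{2}/2! · (f^{(1)}(16) − f^{(1)}(10)) = 1/12 · (0.0625000 − 0.100000) = -0.00312500.
After k=1: 17.8700.
Correction k=2: B_{4}/4! · (f^{(3)}(16) − f^{(3)}(10)) = −1/720 · (0.000488281 − 0.00200000) = 2.09961e-06.
After k=2: 17.8700.
Correction k=3: B_{6}/6! · (f^{(5)}(16) − f^{(5)}(10)) = 1/30240 · (2.28882e-05 − 0.000240000) = -7.17962e-09.
After k=3: 17.8700.
Correction k=4: B_{8}/8! · (f^{(7)}(16) − f^{(7)}(10)) = −1/1209600 · (2.68221e-06 − 7.20000e-05) = 5.73064e-11.

S_4 ≈ 17.8700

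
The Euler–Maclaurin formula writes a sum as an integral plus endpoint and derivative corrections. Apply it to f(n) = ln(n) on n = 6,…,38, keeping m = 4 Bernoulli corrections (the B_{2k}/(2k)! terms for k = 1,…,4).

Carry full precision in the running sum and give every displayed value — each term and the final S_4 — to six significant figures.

Integral: ∫_6^38 ln(x) dx = 95.4777.
½[f(6) + f(38)] = ½[1.79176 + 3.63759] = 2.71467.
So far: 98.1924.
Correction k=1: B_{2}/2! · (f^{(1)}(38) − f^{(1)}(6)) = 1/12 · (0.0263158 − 0.166667) = -0.0116959.
After k=1: 98.1807.
Correction k=2: B_{4}/4! · (f^{(3)}(38) − f^{(3)}(6)) = −1/720 · (3.64485e-05 − 0.00925926) = 1.28095e-05.
After k=2: 98.1807.
Correction k=3: B_{6}/6! · (f^{(5)}(38) − f^{(5)}(6)) = 1/30240 · (3.02896e-07 − 0.00308642) = -1.02054e-07.
After k=3: 98.1807.
Correction k=4: B_{8}/8! · (f^{(7)}(38) − f^{(7)}(6)) = −1/1209600 · (6.29285e-09 − 0.00257202) = 2.12633e-09.

S_4 ≈ 98.1807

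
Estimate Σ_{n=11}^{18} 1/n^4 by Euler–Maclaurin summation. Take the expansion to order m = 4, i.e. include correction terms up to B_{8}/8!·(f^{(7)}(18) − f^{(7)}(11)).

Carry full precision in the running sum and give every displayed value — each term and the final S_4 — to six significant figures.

Integral: ∫_11^18 1/x^4 dx = 0.000193282.
½[f(11) + f(18)] = ½[6.83013e-05 + 9.52599e-06] = 3.89137e-05.
Integral + boundary = 0.000232196.
k=1: B_{2}/(2)! × [f^{(1)}(18) − f^{(1)}(11)] = 1/12 × (-2.11689e-06 − (-2.48369e-05)) = 1.89333e-06.
After k=1: 0.000234089.
k=2: B_{4}/(4)! × [f^{(3)}(18) − f^{(3)}(11)] = −1/720 × (-1.96008e-07 − (-6.15790e-06)) = -8.28040e-09.
After k=2: 0.000234081.
k=3: B_{6}/(6)! × [f^{(5)}(18) − f^{(5)}(11)] = 1/30240 × (-3.38779e-08 − (-2.84994e-06)) = 9.31236e-11.
After k=3: 0.000234081.
k=4: B_{8}/(8)! × [f^{(7)}(18) − f^{(7)}(11)] = −1/1209600 × (-9.41053e-09 − (-2.11979e-06)) = -1.74469e-12.

S_4 ≈ 0.000234081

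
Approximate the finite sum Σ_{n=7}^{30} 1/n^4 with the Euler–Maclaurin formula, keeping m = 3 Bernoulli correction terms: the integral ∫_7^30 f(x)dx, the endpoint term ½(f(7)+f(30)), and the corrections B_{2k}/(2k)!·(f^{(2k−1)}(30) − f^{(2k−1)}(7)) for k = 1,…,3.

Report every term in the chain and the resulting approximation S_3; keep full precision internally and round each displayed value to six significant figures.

∫_7^30 1/x^4 dx evaluates to 0.000959472.
Boundary: ½(f(7) + f(30)) = ½(0.000416493 + 1.23457e-06) = 0.000208864.
So far: 0.00116834.
Correction k=1: B_{2}/2! · (f^{(1)}(30) − f^{(1)}(7)) = 1/12 · (-1.64609e-07 − (-0.000237996)) = 1.98193e-05.
Running total after k=1: 0.00118815.
Correction k=2: B_{4}/4! · (f^{(3)}(30) − f^{(3)}(7)) = −1/720 · (-5.48697e-09 − (-0.000145712)) = -2.02370e-07.
Running total after k=2: 0.00118795.
Correction k=3: B_{6}/6! · (f^{(5)}(30) − f^{(5)}(7)) = 1/30240 · (-3.41411e-10 − (-0.000166528)) = 5.50686e-09.

S_3 ≈ 0.00118796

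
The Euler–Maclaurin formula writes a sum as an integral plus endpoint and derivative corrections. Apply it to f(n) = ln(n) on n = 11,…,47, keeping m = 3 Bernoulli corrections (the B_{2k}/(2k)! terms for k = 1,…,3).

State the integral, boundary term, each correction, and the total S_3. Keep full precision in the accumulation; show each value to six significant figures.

S_3 ≈ 121.698

∫_11^47 ln(x) dx evaluates to 118.580.
Endpoint term: (f(11) + f(47))/2 = (2.39790 + 3.85015)/2 = 3.12402.
Running total after boundary: 121.704.
k=1: B_{2}/(2)! × [f^{(1)}(47) − f^{(1)}(11)] = 1/12 × (0.0212766 − 0.0909091) = -0.00580271.
Partial sum through k=1: 121.698.
k=2: B_{4}/(4)! × [f^{(3)}(47) − f^{(3)}(11)] = −1/720 × (1.92636e-05 − 0.00150263) = 2.06023e-06.
Partial sum through k=2: 121.698.
k=3: B_{6}/(6)! × [f^{(5)}(47) − f^{(5)}(11)] = 1/30240 × (1.04646e-07 − 0.000149021) = -4.92449e-09.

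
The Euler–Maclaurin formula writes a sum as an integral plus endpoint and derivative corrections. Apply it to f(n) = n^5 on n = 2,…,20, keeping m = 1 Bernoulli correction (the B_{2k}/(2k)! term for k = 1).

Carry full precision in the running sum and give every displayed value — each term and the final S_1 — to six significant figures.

The integral term ∫_2^20 x^5 dx = 1.06667e+07.
½[f(2) + f(20)] = ½[32.0000 + 3.20000e+06] = 1.60002e+06.
Running total after boundary: 1.22667e+07.
k=1: B_{2}/(2)! × [f^{(1)}(20) − f^{(1)}(2)] = 1/12 × (800000 − 80.0000) = 66660.0.

S_1 ≈ 1.23333e+07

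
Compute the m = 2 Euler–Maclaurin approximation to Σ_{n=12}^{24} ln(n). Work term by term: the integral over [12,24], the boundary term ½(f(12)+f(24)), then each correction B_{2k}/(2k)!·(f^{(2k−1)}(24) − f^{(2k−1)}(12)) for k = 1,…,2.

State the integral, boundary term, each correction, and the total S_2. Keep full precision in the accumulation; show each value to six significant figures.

S_2 ≈ 37.2824

The integral term ∫_12^24 ln(x) dx = 34.4544.
Endpoint term: (f(12) + f(24))/2 = (2.48491 + 3.17805)/2 = 2.83148.
Integral + boundary = 37.2859.
k=1: B_{2}/(2)! × [f^{(1)}(24) − f^{(1)}(12)] = 1/12 × (0.0416667 − 0.0833333) = -0.00347222.
Partial sum through k=1: 37.2824.
k=2: B_{4}/(4)! × [f^{(3)}(24) − f^{(3)}(12)] = −1/720 × (0.000144676 − 0.00115741) = 1.40657e-06.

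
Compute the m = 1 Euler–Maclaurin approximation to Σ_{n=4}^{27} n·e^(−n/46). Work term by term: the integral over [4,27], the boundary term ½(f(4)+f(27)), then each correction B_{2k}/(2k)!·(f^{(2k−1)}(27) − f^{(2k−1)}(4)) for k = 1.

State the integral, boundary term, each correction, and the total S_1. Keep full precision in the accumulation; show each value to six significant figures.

The integral term ∫_4^27 x·e^(−x/46) dx = 241.344.
½[f(4) + f(27)] = ½[3.66687 + 15.0125] = 9.33966.
Integral + boundary = 250.684.
Correction k=1: B_{2}/2! · (f^{(1)}(27) − f^{(1)}(4)) = 1/12 · (0.229659 − 0.837002) = -0.0506119.

S_1 ≈ 250.633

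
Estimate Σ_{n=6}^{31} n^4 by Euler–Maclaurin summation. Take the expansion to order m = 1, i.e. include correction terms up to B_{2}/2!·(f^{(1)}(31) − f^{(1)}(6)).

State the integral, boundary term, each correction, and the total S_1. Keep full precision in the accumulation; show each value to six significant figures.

S_1 ≈ 6.19654e+06

∫_6^31 x^4 dx evaluates to 5.72428e+06.
Boundary: ½(f(6) + f(31)) = ½(1296.00 + 923521) = 462408.
Running total after boundary: 6.18668e+06.
Order-1 term: 1/12 · (119164 − 864.000) = 9858.33.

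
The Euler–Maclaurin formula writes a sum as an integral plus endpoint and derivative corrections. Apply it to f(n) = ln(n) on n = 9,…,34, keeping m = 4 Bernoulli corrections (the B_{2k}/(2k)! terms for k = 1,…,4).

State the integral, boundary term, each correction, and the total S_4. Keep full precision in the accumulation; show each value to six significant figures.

The integral term ∫_9^34 ln(x) dx = 75.1212.
Boundary: ½(f(9) + f(34)) = ½(2.19722 + 3.52636) = 2.86179.
Running total after boundary: 77.9830.
Order-1 term: 1/12 · (0.0294118 − 0.111111) = -0.00680828.
Running total after k=1: 77.9762.
Order-2 term: −1/720 · (5.08854e-05 − 0.00274348) = 3.73972e-06.
Running total after k=2: 77.9762.
Order-3 term: 1/30240 · (5.28222e-07 − 0.000406442) = -1.34231e-08.
Running total after k=3: 77.9762.
Order-4 term: −1/1209600 · (1.37082e-08 − 0.000150534) = 1.24438e-10.

S_4 ≈ 77.9762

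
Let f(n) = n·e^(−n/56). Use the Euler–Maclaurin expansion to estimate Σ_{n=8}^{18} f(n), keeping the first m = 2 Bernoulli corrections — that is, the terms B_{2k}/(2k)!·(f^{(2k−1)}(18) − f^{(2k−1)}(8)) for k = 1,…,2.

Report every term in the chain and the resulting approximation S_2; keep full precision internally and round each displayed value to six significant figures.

S_2 ≈ 111.997

Integral: ∫_8^18 x·e^(−x/56) dx = 102.025.
½[f(8) + f(18)] = ½[6.93502 + 13.0520] = 9.99352.
So far: 112.018.
Order-1 term: 1/12 · (0.492041 − 0.743038) = -0.0209165.
Partial sum through k=1: 111.997.
Order-2 term: −1/720 · (0.000619345 − 0.000789794) = 2.36735e-07.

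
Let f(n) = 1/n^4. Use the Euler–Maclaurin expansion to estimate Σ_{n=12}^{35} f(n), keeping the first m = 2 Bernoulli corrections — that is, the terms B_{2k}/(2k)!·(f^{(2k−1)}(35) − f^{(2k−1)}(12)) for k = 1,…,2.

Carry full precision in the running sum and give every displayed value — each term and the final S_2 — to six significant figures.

The integral term ∫_12^35 1/x^4 dx = 0.000185127.
Endpoint term: (f(12) + f(35))/2 = (4.82253e-05 + 6.66389e-07)/2 = 2.44458e-05.
Integral + boundary = 0.000209573.
Order-1 term: 1/12 · (-7.61587e-08 − (-1.60751e-05)) = 1.33325e-06.
Partial sum through k=1: 0.000210906.
Order-2 term: −1/720 · (-1.86511e-09 − (-3.34898e-06)) = -4.64877e-09.

S_2 ≈ 0.000210901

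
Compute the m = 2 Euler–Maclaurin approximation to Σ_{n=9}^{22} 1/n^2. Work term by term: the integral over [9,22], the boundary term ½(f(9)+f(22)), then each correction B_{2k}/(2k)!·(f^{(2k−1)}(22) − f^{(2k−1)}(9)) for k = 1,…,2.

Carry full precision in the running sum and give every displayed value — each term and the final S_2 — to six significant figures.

Integral: ∫_9^22 1/x^2 dx = 0.0656566.
Endpoint term: (f(9) + f(22))/2 = (0.0123457 + 0.00206612)/2 = 0.00720590.
Integral + boundary = 0.0728625.
Correction k=1: B_{2}/2! · (f^{(1)}(22) − f^{(1)}(9)) = 1/12 · (-0.000187829 − (-0.00274348)) = 0.000212971.
Running total after k=1: 0.0730754.
Correction k=2: B_{4}/4! · (f^{(3)}(22) − f^{(3)}(9)) = −1/720 · (-4.65691e-06 − (-0.000406442)) = -5.58035e-07.

S_2 ≈ 0.0730749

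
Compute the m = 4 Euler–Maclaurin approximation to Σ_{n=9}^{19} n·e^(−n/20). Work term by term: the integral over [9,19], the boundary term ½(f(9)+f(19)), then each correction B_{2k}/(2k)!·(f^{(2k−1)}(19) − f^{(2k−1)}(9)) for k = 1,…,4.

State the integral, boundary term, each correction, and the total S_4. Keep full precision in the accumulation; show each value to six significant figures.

S_4 ≈ 74.6821

∫_9^19 x·e^(−x/20) dx evaluates to 68.1663.
Boundary: ½(f(9) + f(19)) = ½(5.73865 + 7.34808) = 6.54337.
Running total after boundary: 74.7097.
Order-1 term: 1/12 · (0.0193371 − 0.350695) = -0.0276132.
Running total after k=1: 74.6821.
Order-2 term: −1/720 · (0.00198205 − 0.00406488) = 2.89282e-06.
Running total after k=2: 74.6821.
Order-3 term: 1/30240 · (9.78938e-06 − 1.81326e-05) = -2.75898e-10.
Running total after k=3: 74.6821.
Order-4 term: −1/1209600 · (3.65591e-08 − 6.52573e-08) = 2.37253e-14.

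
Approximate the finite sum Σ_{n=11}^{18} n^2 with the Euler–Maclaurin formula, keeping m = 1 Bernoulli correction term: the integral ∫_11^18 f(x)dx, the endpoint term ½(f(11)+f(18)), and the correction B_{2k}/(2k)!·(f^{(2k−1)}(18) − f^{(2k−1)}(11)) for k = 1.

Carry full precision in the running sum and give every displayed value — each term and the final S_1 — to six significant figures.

The integral term ∫_11^18 x^2 dx = 1500.33.
Endpoint term: (f(11) + f(18))/2 = (121.000 + 324.000)/2 = 222.500.
So far: 1722.83.
Correction k=1: B_{2}/2! · (f^{(1)}(18) − f^{(1)}(11)) = 1/12 · (36.0000 − 22.0000) = 1.16667.

S_1 ≈ 1724.00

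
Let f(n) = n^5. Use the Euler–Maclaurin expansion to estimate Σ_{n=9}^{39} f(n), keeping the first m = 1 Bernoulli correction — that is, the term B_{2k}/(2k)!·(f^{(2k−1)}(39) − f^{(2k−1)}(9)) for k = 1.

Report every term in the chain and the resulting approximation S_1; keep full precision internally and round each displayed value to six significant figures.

∫_9^39 x^5 dx evaluates to 5.86369e+08.
Boundary: ½(f(9) + f(39)) = ½(59049.0 + 9.02242e+07) = 4.51416e+07.
So far: 6.31510e+08.
Correction k=1: B_{2}/2! · (f^{(1)}(39) − f^{(1)}(9)) = 1/12 · (1.15672e+07 − 32805.0) = 961200.

S_1 ≈ 6.32472e+08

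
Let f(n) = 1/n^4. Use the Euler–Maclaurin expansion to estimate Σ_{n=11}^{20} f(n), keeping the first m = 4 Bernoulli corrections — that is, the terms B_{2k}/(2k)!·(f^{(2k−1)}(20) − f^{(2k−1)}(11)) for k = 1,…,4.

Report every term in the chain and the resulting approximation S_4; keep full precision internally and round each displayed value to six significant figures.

The integral term ∫_11^20 1/x^4 dx = 0.000208772.
Boundary: ½(f(11) + f(20)) = ½(6.83013e-05 + 6.25000e-06) = 3.72757e-05.
Running total after boundary: 0.000246047.
k=1: B_{2}/(2)! × [f^{(1)}(20) − f^{(1)}(11)] = 1/12 × (-1.25000e-06 − (-2.48369e-05)) = 1.96557e-06.
Running total after k=1: 0.000248013.
k=2: B_{4}/(4)! × [f^{(3)}(20) − f^{(3)}(11)] = −1/720 × (-9.37500e-08 − (-6.15790e-06)) = -8.42243e-09.
Running total after k=2: 0.000248004.
k=3: B_{6}/(6)! × [f^{(5)}(20) − f^{(5)}(11)] = 1/30240 × (-1.31250e-08 − (-2.84994e-06)) = 9.38099e-11.
Running total after k=3: 0.000248005.
k=4: B_{8}/(8)! × [f^{(7)}(20) − f^{(7)}(11)] = −1/1209600 × (-2.95313e-09 − (-2.11979e-06)) = -1.75003e-12.

S_4 ≈ 0.000248005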